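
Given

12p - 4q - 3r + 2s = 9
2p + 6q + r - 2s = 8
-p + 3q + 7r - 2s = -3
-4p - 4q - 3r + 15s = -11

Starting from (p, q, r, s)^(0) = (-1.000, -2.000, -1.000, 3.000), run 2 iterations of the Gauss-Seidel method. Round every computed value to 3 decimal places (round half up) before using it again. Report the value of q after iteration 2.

Iteration 1:
  p = (9 - (-4)·-2.000 - (-3)·-1.000 - (2)·3.000) / (12) = -0.667
  q = (8 - (2)·-0.667 - (1)·-1.000 - (-2)·3.000) / (6) = 2.722
  r = (-3 - (-1)·-0.667 - (3)·2.722 - (-2)·3.000) / (7) = -0.833
  s = (-11 - (-4)·-0.667 - (-4)·2.722 - (-3)·-0.833) / (15) = -0.352
Iteration 2:
  p = (9 - (-4)·2.722 - (-3)·-0.833 - (2)·-0.352) / (12) = 1.508
  q = (8 - (2)·1.508 - (1)·-0.833 - (-2)·-0.352) / (6) = 0.852
  r = (-3 - (-1)·1.508 - (3)·0.852 - (-2)·-0.352) / (7) = -0.679
  s = (-11 - (-4)·1.508 - (-4)·0.852 - (-3)·-0.679) / (15) = -0.240

0.852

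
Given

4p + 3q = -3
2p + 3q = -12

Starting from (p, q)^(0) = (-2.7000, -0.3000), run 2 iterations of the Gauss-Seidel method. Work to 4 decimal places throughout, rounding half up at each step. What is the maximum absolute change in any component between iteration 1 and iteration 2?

Iteration 1:
  p = (-3 - (3)·-0.3000) / (4) = -0.5250
  q = (-12 - (2)·-0.5250) / (3) = -3.6500
Iteration 2:
  p = (-3 - (3)·-3.6500) / (4) = 1.9875
  q = (-12 - (2)·1.9875) / (3) = -5.3250
Change: (2.5125, -1.6750) → max |·| = 2.5125

2.5125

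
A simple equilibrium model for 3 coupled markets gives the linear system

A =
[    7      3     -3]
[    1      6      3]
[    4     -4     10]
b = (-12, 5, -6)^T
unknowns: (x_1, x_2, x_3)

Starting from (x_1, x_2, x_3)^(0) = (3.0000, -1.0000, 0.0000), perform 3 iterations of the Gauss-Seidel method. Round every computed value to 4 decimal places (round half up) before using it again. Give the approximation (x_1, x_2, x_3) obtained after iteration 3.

Iteration 1:
  x_1 = (-12 - (3)·-1.0000 - (-3)·0.0000) / (7) = -1.2857
  x_2 = (5 - (1)·-1.2857 - (3)·0.0000) / (6) = 1.0476
  x_3 = (-6 - (4)·-1.2857 - (-4)·1.0476) / (10) = 0.3333
Iteration 2:
  x_1 = (-12 - (3)·1.0476 - (-3)·0.3333) / (7) = -2.0204
  x_2 = (5 - (1)·-2.0204 - (3)·0.3333) / (6) = 1.0034
  x_3 = (-6 - (4)·-2.0204 - (-4)·1.0034) / (10) = 0.6095
Iteration 3:
  x_1 = (-12 - (3)·1.0034 - (-3)·0.6095) / (7) = -1.8831
  x_2 = (5 - (1)·-1.8831 - (3)·0.6095) / (6) = 0.8424
  x_3 = (-6 - (4)·-1.8831 - (-4)·0.8424) / (10) = 0.4902

(-1.8831, 0.8424, 0.4902)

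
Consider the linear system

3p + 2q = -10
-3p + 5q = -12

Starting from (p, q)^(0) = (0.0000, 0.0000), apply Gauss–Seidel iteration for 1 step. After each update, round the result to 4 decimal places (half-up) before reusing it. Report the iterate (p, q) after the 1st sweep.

(-3.3333, -4.4000)

Iteration 1:
  p = (-10 - (2)·0.0000) / (3) = -3.3333
  q = (-12 - (-3)·-3.3333) / (5) = -4.4000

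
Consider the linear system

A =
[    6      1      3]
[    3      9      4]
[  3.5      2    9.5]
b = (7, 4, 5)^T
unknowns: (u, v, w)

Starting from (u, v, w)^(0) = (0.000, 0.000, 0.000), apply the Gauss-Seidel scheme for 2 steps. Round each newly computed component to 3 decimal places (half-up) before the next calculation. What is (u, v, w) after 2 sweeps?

Iteration 1:
  u = (7 - (1)·0.000 - (3)·0.000) / (6) = 1.167
  v = (4 - (3)·1.167 - (4)·0.000) / (9) = 0.055
  w = (5 - (3.5)·1.167 - (2)·0.055) / (9.5) = 0.085
Iteration 2:
  u = (7 - (1)·0.055 - (3)·0.085) / (6) = 1.115
  v = (4 - (3)·1.115 - (4)·0.085) / (9) = 0.035
  w = (5 - (3.5)·1.115 - (2)·0.035) / (9.5) = 0.108

(1.115, 0.035, 0.108)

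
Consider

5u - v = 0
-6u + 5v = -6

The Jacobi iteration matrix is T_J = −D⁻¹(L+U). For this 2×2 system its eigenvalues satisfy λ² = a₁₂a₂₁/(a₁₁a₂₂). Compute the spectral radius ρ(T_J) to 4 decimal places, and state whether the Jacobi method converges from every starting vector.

a₁₂a₂₁/(a₁₁a₂₂) = (-1)·(-6) / ((5)·(5)) = 0.240000
ρ = √|0.240000| = √0.240000 = 0.4899
ρ < 1, so Jacobi converges

0.4899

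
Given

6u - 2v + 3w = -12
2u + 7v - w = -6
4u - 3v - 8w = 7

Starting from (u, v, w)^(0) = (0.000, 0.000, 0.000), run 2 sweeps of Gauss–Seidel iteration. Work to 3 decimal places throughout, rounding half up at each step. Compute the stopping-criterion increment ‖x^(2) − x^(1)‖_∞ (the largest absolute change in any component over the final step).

0.789

Iteration 1:
  u = (-12 - (-2)·0.000 - (3)·0.000) / (6) = -2.000
  v = (-6 - (2)·-2.000 - (-1)·0.000) / (7) = -0.286
  w = (7 - (4)·-2.000 - (-3)·-0.286) / (-8) = -1.768
Iteration 2:
  u = (-12 - (-2)·-0.286 - (3)·-1.768) / (6) = -1.211
  v = (-6 - (2)·-1.211 - (-1)·-1.768) / (7) = -0.764
  w = (7 - (4)·-1.211 - (-3)·-0.764) / (-8) = -1.194
Change: (0.789, -0.478, 0.574) → max |·| = 0.789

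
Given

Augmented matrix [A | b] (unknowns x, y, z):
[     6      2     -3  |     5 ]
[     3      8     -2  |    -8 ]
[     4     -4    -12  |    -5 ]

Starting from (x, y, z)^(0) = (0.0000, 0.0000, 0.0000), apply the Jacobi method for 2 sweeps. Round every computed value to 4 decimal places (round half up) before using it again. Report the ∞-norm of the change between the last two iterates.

0.6111

Iteration 1:
  x = (5 - (2)·0.0000 - (-3)·0.0000) / (6) = 0.8333
  y = (-8 - (3)·0.0000 - (-2)·0.0000) / (8) = -1.0000
  z = (-5 - (4)·0.0000 - (-4)·0.0000) / (-12) = 0.4167
Iteration 2:
  x = (5 - (2)·-1.0000 - (-3)·0.4167) / (6) = 1.3750
  y = (-8 - (3)·0.8333 - (-2)·0.4167) / (8) = -1.2083
  z = (-5 - (4)·0.8333 - (-4)·-1.0000) / (-12) = 1.0278
Change: (0.5417, -0.2083, 0.6111) → max |·| = 0.6111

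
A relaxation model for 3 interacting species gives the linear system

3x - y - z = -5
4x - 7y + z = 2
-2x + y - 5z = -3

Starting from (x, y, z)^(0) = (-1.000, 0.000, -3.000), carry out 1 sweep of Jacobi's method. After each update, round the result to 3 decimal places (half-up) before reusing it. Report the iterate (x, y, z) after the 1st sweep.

Iteration 1:
  x = (-5 - (-1)·0.000 - (-1)·-3.000) / (3) = -2.667
  y = (2 - (4)·-1.000 - (1)·-3.000) / (-7) = -1.286
  z = (-3 - (-2)·-1.000 - (1)·0.000) / (-5) = 1.000

(-2.667, -1.286, 1.000)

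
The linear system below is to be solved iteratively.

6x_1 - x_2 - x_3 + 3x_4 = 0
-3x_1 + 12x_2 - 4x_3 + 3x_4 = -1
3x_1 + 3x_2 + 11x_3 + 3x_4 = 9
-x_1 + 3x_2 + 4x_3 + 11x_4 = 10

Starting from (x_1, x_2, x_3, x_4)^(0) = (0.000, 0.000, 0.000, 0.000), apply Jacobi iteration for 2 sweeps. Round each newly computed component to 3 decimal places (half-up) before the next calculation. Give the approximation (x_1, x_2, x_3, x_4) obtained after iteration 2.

Iteration 1:
  x_1 = (0 - (-1)·0.000 - (-1)·0.000 - (3)·0.000) / (6) = 0.000
  x_2 = (-1 - (-3)·0.000 - (-4)·0.000 - (3)·0.000) / (12) = -0.083
  x_3 = (9 - (3)·0.000 - (3)·0.000 - (3)·0.000) / (11) = 0.818
  x_4 = (10 - (-1)·0.000 - (3)·0.000 - (4)·0.000) / (11) = 0.909
Iteration 2:
  x_1 = (0 - (-1)·-0.083 - (-1)·0.818 - (3)·0.909) / (6) = -0.332
  x_2 = (-1 - (-3)·0.000 - (-4)·0.818 - (3)·0.909) / (12) = -0.038
  x_3 = (9 - (3)·0.000 - (3)·-0.083 - (3)·0.909) / (11) = 0.593
  x_4 = (10 - (-1)·0.000 - (3)·-0.083 - (4)·0.818) / (11) = 0.634

(-0.332, -0.038, 0.593, 0.634)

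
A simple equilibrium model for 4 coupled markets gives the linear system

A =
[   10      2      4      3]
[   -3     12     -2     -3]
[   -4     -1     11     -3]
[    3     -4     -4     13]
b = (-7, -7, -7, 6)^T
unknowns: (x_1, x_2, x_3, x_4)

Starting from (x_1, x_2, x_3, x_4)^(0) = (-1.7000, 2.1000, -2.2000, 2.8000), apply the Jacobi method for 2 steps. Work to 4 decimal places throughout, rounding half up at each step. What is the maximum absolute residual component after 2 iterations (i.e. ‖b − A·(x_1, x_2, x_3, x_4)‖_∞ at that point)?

3.5458

Iteration 1:
  x_1 = (-7 - (2)·2.1000 - (4)·-2.2000 - (3)·2.8000) / (10) = -1.0800
  x_2 = (-7 - (-3)·-1.7000 - (-2)·-2.2000 - (-3)·2.8000) / (12) = -0.6750
  x_3 = (-7 - (-4)·-1.7000 - (-1)·2.1000 - (-3)·2.8000) / (11) = -0.3000
  x_4 = (6 - (3)·-1.7000 - (-4)·2.1000 - (-4)·-2.2000) / (13) = 0.8231
Iteration 2:
  x_1 = (-7 - (2)·-0.6750 - (4)·-0.3000 - (3)·0.8231) / (10) = -0.6919
  x_2 = (-7 - (-3)·-1.0800 - (-2)·-0.3000 - (-3)·0.8231) / (12) = -0.6976
  x_3 = (-7 - (-4)·-1.0800 - (-1)·-0.6750 - (-3)·0.8231) / (11) = -0.8660
  x_4 = (6 - (3)·-1.0800 - (-4)·-0.6750 - (-4)·-0.3000) / (13) = 0.4108
Residual b − A·x = (3.5458, -1.2041, 0.2932, -3.5191); ∞-norm = 3.5458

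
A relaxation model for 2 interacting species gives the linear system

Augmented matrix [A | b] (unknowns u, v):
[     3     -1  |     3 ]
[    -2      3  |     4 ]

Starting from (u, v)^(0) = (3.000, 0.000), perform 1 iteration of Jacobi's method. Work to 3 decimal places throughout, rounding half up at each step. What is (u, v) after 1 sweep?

Iteration 1:
  u = (3 - (-1)·0.000) / (3) = 1.000
  v = (4 - (-2)·3.000) / (3) = 3.333

(1.000, 3.333)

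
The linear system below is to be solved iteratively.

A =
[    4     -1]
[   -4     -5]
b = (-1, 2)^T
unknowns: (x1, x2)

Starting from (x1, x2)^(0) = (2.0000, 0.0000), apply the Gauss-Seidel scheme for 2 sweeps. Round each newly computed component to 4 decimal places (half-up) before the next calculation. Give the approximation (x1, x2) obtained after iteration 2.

Iteration 1:
  x1 = (-1 - (-1)·0.0000) / (4) = -0.2500
  x2 = (2 - (-4)·-0.2500) / (-5) = -0.2000
Iteration 2:
  x1 = (-1 - (-1)·-0.2000) / (4) = -0.3000
  x2 = (2 - (-4)·-0.3000) / (-5) = -0.1600

(-0.3000, -0.1600)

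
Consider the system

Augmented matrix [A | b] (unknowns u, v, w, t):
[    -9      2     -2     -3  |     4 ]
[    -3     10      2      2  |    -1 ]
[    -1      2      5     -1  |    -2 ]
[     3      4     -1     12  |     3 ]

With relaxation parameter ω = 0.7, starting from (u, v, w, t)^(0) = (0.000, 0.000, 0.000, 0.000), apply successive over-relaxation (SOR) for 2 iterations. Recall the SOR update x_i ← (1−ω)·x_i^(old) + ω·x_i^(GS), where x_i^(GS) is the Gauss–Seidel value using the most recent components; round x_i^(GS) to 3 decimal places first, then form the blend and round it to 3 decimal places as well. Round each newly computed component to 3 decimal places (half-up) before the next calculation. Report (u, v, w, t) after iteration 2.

(-0.438, -0.197, -0.338, 0.351)

Iteration 1:
  u: GS value = (4 - (2)·0.000 - (-2)·0.000 - (-3)·0.000) / (-9) = -0.444;  u ← (1−ω)·0.000 + ω·-0.444 = -0.311
  v: GS value = (-1 - (-3)·-0.311 - (2)·0.000 - (2)·0.000) / (10) = -0.193;  v ← (1−ω)·0.000 + ω·-0.193 = -0.135
  w: GS value = (-2 - (-1)·-0.311 - (2)·-0.135 - (-1)·0.000) / (5) = -0.408;  w ← (1−ω)·0.000 + ω·-0.408 = -0.286
  t: GS value = (3 - (3)·-0.311 - (4)·-0.135 - (-1)·-0.286) / (12) = 0.349;  t ← (1−ω)·0.000 + ω·0.349 = 0.244
Iteration 2:
  u: GS value = (4 - (2)·-0.135 - (-2)·-0.286 - (-3)·0.244) / (-9) = -0.492;  u ← (1−ω)·-0.311 + ω·-0.492 = -0.438
  v: GS value = (-1 - (-3)·-0.438 - (2)·-0.286 - (2)·0.244) / (10) = -0.223;  v ← (1−ω)·-0.135 + ω·-0.223 = -0.197
  w: GS value = (-2 - (-1)·-0.438 - (2)·-0.197 - (-1)·0.244) / (5) = -0.360;  w ← (1−ω)·-0.286 + ω·-0.360 = -0.338
  t: GS value = (3 - (3)·-0.438 - (4)·-0.197 - (-1)·-0.338) / (12) = 0.397;  t ← (1−ω)·0.244 + ω·0.397 = 0.351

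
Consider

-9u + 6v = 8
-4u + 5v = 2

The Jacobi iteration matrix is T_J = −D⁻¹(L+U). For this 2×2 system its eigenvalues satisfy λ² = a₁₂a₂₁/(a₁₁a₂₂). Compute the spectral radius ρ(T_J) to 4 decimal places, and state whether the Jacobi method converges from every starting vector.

a₁₂a₂₁/(a₁₁a₂₂) = (6)·(-4) / ((-9)·(5)) = 0.533333
ρ = √|0.533333| = √0.533333 = 0.7303
ρ < 1, so Jacobi converges

0.7303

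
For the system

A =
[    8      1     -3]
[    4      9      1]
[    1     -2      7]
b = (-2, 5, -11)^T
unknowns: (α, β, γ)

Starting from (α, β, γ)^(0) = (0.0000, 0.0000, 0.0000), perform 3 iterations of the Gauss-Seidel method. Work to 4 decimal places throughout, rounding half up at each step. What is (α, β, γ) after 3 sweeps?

Iteration 1:
  α = (-2 - (1)·0.0000 - (-3)·0.0000) / (8) = -0.2500
  β = (5 - (4)·-0.2500 - (1)·0.0000) / (9) = 0.6667
  γ = (-11 - (1)·-0.2500 - (-2)·0.6667) / (7) = -1.3452
Iteration 2:
  α = (-2 - (1)·0.6667 - (-3)·-1.3452) / (8) = -0.8378
  β = (5 - (4)·-0.8378 - (1)·-1.3452) / (9) = 1.0774
  γ = (-11 - (1)·-0.8378 - (-2)·1.0774) / (7) = -1.1439
Iteration 3:
  α = (-2 - (1)·1.0774 - (-3)·-1.1439) / (8) = -0.8136
  β = (5 - (4)·-0.8136 - (1)·-1.1439) / (9) = 1.0443
  γ = (-11 - (1)·-0.8136 - (-2)·1.0443) / (7) = -1.1568

(-0.8136, 1.0443, -1.1568)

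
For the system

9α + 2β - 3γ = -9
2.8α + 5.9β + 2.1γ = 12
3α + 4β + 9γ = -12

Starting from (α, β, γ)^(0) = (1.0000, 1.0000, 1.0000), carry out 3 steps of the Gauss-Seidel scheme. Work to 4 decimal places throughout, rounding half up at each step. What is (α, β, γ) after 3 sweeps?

(-2.5948, 4.0801, -2.2818)

Iteration 1:
  α = (-9 - (2)·1.0000 - (-3)·1.0000) / (9) = -0.8889
  β = (12 - (2.8)·-0.8889 - (2.1)·1.0000) / (5.9) = 2.0998
  γ = (-12 - (3)·-0.8889 - (4)·2.0998) / (9) = -1.9703
Iteration 2:
  α = (-9 - (2)·2.0998 - (-3)·-1.9703) / (9) = -2.1234
  β = (12 - (2.8)·-2.1234 - (2.1)·-1.9703) / (5.9) = 3.7429
  γ = (-12 - (3)·-2.1234 - (4)·3.7429) / (9) = -2.2890
Iteration 3:
  α = (-9 - (2)·3.7429 - (-3)·-2.2890) / (9) = -2.5948
  β = (12 - (2.8)·-2.5948 - (2.1)·-2.2890) / (5.9) = 4.0801
  γ = (-12 - (3)·-2.5948 - (4)·4.0801) / (9) = -2.2818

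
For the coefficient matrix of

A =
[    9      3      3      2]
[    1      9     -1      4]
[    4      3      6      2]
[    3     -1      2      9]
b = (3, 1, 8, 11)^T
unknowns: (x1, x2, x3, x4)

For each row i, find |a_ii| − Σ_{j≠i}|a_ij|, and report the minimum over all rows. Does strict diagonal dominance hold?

-3

row 1: |9| − (3+3+2) = 1
row 2: |9| − (1+1+4) = 3
row 3: |6| − (4+3+2) = -3
row 4: |9| − (3+1+2) = 3
minimum over rows = -3 → not strictly diagonally dominant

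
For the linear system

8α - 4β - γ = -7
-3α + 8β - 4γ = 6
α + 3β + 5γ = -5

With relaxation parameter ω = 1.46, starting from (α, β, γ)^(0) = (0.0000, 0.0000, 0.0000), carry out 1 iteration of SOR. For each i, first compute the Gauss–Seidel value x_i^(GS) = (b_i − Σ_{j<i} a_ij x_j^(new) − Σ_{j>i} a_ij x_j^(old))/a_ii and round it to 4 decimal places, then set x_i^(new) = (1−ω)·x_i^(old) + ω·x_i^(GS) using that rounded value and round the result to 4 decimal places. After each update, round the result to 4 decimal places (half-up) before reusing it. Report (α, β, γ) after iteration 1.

Iteration 1:
  α: GS value = (-7 - (-4)·0.0000 - (-1)·0.0000) / (8) = -0.8750;  α ← (1−ω)·0.0000 + ω·-0.8750 = -1.2775
  β: GS value = (6 - (-3)·-1.2775 - (-4)·0.0000) / (8) = 0.2709;  β ← (1−ω)·0.0000 + ω·0.2709 = 0.3955
  γ: GS value = (-5 - (1)·-1.2775 - (3)·0.3955) / (5) = -0.9818;  γ ← (1−ω)·0.0000 + ω·-0.9818 = -1.4334

(-1.2775, 0.3955, -1.4334)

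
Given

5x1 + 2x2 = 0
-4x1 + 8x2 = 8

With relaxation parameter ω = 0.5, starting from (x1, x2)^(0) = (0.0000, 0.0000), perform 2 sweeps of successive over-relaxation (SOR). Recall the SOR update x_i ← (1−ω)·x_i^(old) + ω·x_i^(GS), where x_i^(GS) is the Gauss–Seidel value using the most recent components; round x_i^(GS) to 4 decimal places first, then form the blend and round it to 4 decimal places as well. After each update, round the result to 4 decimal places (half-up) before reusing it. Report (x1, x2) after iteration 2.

(-0.1000, 0.7250)

Iteration 1:
  x1: GS value = (0 - (2)·0.0000) / (5) = 0.0000;  x1 ← (1−ω)·0.0000 + ω·0.0000 = 0.0000
  x2: GS value = (8 - (-4)·0.0000) / (8) = 1.0000;  x2 ← (1−ω)·0.0000 + ω·1.0000 = 0.5000
Iteration 2:
  x1: GS value = (0 - (2)·0.5000) / (5) = -0.2000;  x1 ← (1−ω)·0.0000 + ω·-0.2000 = -0.1000
  x2: GS value = (8 - (-4)·-0.1000) / (8) = 0.9500;  x2 ← (1−ω)·0.5000 + ω·0.9500 = 0.7250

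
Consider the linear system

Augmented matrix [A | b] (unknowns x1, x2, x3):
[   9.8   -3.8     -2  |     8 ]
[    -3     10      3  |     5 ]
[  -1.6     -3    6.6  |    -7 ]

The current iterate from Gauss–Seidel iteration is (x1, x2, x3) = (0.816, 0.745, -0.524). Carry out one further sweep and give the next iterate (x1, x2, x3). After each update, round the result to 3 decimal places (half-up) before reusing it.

(0.998, 0.957, -0.384)

One sweep:
  x1 = (8 - (-3.8)·0.745 - (-2)·-0.524) / (9.8) = 0.998
  x2 = (5 - (-3)·0.998 - (3)·-0.524) / (10) = 0.957
  x3 = (-7 - (-1.6)·0.998 - (-3)·0.957) / (6.6) = -0.384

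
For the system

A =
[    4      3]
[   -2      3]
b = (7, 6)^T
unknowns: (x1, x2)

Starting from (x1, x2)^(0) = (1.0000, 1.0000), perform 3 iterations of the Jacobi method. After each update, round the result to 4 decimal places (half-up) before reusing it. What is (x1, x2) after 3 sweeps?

Iteration 1:
  x1 = (7 - (3)·1.0000) / (4) = 1.0000
  x2 = (6 - (-2)·1.0000) / (3) = 2.6667
Iteration 2:
  x1 = (7 - (3)·2.6667) / (4) = -0.2500
  x2 = (6 - (-2)·1.0000) / (3) = 2.6667
Iteration 3:
  x1 = (7 - (3)·2.6667) / (4) = -0.2500
  x2 = (6 - (-2)·-0.2500) / (3) = 1.8333

(-0.2500, 1.8333)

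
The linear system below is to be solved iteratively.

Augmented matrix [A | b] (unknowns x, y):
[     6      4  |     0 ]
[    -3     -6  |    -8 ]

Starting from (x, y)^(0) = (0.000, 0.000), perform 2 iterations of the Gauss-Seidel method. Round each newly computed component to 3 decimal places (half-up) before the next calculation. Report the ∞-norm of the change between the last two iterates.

Iteration 1:
  x = (0 - (4)·0.000) / (6) = 0.000
  y = (-8 - (-3)·0.000) / (-6) = 1.333
Iteration 2:
  x = (0 - (4)·1.333) / (6) = -0.889
  y = (-8 - (-3)·-0.889) / (-6) = 1.778
Change: (-0.889, 0.445) → max |·| = 0.889

0.889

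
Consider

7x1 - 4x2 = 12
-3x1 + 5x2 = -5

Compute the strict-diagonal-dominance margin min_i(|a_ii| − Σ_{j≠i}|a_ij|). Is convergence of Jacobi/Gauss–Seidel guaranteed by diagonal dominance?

2

row 1: |7| − (4) = 3
row 2: |5| − (3) = 2
minimum over rows = 2 → strictly diagonally dominant (convergence guaranteed)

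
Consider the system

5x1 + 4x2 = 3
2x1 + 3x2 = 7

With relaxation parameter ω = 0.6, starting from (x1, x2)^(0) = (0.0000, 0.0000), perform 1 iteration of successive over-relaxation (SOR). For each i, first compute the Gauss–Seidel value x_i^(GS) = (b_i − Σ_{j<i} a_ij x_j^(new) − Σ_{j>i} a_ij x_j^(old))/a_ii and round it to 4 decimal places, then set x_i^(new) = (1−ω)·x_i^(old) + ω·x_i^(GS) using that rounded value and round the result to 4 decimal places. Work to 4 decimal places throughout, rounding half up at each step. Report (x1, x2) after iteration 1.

Iteration 1:
  x1: GS value = (3 - (4)·0.0000) / (5) = 0.6000;  x1 ← (1−ω)·0.0000 + ω·0.6000 = 0.3600
  x2: GS value = (7 - (2)·0.3600) / (3) = 2.0933;  x2 ← (1−ω)·0.0000 + ω·2.0933 = 1.2560

(0.3600, 1.2560)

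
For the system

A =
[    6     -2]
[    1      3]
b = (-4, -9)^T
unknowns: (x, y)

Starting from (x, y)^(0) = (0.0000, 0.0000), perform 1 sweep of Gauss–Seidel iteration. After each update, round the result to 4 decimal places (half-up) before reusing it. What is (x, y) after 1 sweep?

Iteration 1:
  x = (-4 - (-2)·0.0000) / (6) = -0.6667
  y = (-9 - (1)·-0.6667) / (3) = -2.7778

(-0.6667, -2.7778)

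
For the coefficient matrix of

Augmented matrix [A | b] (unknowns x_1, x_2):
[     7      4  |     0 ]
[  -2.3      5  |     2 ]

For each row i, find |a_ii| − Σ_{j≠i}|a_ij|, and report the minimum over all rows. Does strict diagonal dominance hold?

row 1: |7| − (4) = 3
row 2: |5| − (2.3) = 2.7
minimum over rows = 2.7 → strictly diagonally dominant (convergence guaranteed)

2.7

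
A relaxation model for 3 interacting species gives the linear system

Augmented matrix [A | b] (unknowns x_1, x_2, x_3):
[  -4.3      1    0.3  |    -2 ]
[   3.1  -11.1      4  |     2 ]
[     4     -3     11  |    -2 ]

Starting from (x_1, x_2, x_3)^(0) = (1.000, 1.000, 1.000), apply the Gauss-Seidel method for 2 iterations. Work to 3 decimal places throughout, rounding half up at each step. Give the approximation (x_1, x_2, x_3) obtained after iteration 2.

(0.532, -0.159, -0.419)

Iteration 1:
  x_1 = (-2 - (1)·1.000 - (0.3)·1.000) / (-4.3) = 0.767
  x_2 = (2 - (3.1)·0.767 - (4)·1.000) / (-11.1) = 0.394
  x_3 = (-2 - (4)·0.767 - (-3)·0.394) / (11) = -0.353
Iteration 2:
  x_1 = (-2 - (1)·0.394 - (0.3)·-0.353) / (-4.3) = 0.532
  x_2 = (2 - (3.1)·0.532 - (4)·-0.353) / (-11.1) = -0.159
  x_3 = (-2 - (4)·0.532 - (-3)·-0.159) / (11) = -0.419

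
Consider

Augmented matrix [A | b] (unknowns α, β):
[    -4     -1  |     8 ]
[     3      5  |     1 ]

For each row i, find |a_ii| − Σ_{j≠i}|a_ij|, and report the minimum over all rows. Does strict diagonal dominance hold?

row 1: |-4| − (1) = 3
row 2: |5| − (3) = 2
minimum over rows = 2 → strictly diagonally dominant (convergence guaranteed)

2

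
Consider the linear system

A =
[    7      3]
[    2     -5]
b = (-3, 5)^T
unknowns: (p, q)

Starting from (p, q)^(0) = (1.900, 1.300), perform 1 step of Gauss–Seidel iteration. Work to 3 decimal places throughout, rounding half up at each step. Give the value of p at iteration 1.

Iteration 1:
  p = (-3 - (3)·1.300) / (7) = -0.986
  q = (5 - (2)·-0.986) / (-5) = -1.394

-0.986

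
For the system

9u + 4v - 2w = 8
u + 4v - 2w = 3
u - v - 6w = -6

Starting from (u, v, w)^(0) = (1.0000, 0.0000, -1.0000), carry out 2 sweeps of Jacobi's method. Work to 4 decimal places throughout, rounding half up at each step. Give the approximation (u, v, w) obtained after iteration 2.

(1.1482, 1.1667, 1.1111)

Iteration 1:
  u = (8 - (4)·0.0000 - (-2)·-1.0000) / (9) = 0.6667
  v = (3 - (1)·1.0000 - (-2)·-1.0000) / (4) = 0.0000
  w = (-6 - (1)·1.0000 - (-1)·0.0000) / (-6) = 1.1667
Iteration 2:
  u = (8 - (4)·0.0000 - (-2)·1.1667) / (9) = 1.1482
  v = (3 - (1)·0.6667 - (-2)·1.1667) / (4) = 1.1667
  w = (-6 - (1)·0.6667 - (-1)·0.0000) / (-6) = 1.1111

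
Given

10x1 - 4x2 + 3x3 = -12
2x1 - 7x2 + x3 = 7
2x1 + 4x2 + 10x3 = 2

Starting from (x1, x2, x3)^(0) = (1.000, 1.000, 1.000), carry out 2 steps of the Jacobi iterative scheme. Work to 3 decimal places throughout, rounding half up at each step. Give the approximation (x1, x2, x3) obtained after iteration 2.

(-1.308, -1.371, 0.648)

Iteration 1:
  x1 = (-12 - (-4)·1.000 - (3)·1.000) / (10) = -1.100
  x2 = (7 - (2)·1.000 - (1)·1.000) / (-7) = -0.571
  x3 = (2 - (2)·1.000 - (4)·1.000) / (10) = -0.400
Iteration 2:
  x1 = (-12 - (-4)·-0.571 - (3)·-0.400) / (10) = -1.308
  x2 = (7 - (2)·-1.100 - (1)·-0.400) / (-7) = -1.371
  x3 = (2 - (2)·-1.100 - (4)·-0.571) / (10) = 0.648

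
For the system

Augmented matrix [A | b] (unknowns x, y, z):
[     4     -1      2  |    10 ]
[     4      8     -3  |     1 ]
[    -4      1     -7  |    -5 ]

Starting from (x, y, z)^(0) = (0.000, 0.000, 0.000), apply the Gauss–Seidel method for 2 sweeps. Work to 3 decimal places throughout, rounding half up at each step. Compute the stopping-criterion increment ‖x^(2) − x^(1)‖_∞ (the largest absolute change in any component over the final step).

0.406

Iteration 1:
  x = (10 - (-1)·0.000 - (2)·0.000) / (4) = 2.500
  y = (1 - (4)·2.500 - (-3)·0.000) / (8) = -1.125
  z = (-5 - (-4)·2.500 - (1)·-1.125) / (-7) = -0.875
Iteration 2:
  x = (10 - (-1)·-1.125 - (2)·-0.875) / (4) = 2.656
  y = (1 - (4)·2.656 - (-3)·-0.875) / (8) = -1.531
  z = (-5 - (-4)·2.656 - (1)·-1.531) / (-7) = -1.022
Change: (0.156, -0.406, -0.147) → max |·| = 0.406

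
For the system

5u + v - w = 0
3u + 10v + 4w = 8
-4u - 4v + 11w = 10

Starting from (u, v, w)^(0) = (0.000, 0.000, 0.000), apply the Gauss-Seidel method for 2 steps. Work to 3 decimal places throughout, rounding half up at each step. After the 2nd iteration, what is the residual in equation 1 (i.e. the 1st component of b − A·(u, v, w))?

0.350

Iteration 1:
  u = (0 - (1)·0.000 - (-1)·0.000) / (5) = 0.000
  v = (8 - (3)·0.000 - (4)·0.000) / (10) = 0.800
  w = (10 - (-4)·0.000 - (-4)·0.800) / (11) = 1.200
Iteration 2:
  u = (0 - (1)·0.800 - (-1)·1.200) / (5) = 0.080
  v = (8 - (3)·0.080 - (4)·1.200) / (10) = 0.296
  w = (10 - (-4)·0.080 - (-4)·0.296) / (11) = 1.046
Residual b − A·x = (0.350, 0.616, -0.002)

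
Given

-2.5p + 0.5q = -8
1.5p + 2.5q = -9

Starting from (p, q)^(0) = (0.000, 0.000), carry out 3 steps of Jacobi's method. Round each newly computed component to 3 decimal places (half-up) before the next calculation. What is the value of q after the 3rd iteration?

Iteration 1:
  p = (-8 - (0.5)·0.000) / (-2.5) = 3.200
  q = (-9 - (1.5)·0.000) / (2.5) = -3.600
Iteration 2:
  p = (-8 - (0.5)·-3.600) / (-2.5) = 2.480
  q = (-9 - (1.5)·3.200) / (2.5) = -5.520
Iteration 3:
  p = (-8 - (0.5)·-5.520) / (-2.5) = 2.096
  q = (-9 - (1.5)·2.480) / (2.5) = -5.088

-5.088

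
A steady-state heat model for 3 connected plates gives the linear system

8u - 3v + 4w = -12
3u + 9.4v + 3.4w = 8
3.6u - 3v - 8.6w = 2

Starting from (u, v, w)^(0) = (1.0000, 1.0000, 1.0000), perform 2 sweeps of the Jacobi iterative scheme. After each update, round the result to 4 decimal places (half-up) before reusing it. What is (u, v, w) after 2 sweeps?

(-1.3548, 1.4286, -0.9722)

Iteration 1:
  u = (-12 - (-3)·1.0000 - (4)·1.0000) / (8) = -1.6250
  v = (8 - (3)·1.0000 - (3.4)·1.0000) / (9.4) = 0.1702
  w = (2 - (3.6)·1.0000 - (-3)·1.0000) / (-8.6) = -0.1628
Iteration 2:
  u = (-12 - (-3)·0.1702 - (4)·-0.1628) / (8) = -1.3548
  v = (8 - (3)·-1.6250 - (3.4)·-0.1628) / (9.4) = 1.4286
  w = (2 - (3.6)·-1.6250 - (-3)·0.1702) / (-8.6) = -0.9722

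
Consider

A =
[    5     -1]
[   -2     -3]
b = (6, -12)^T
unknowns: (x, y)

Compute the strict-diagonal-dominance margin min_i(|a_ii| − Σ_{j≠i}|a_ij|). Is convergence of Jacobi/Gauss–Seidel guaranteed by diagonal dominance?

1

row 1: |5| − (1) = 4
row 2: |-3| − (2) = 1
minimum over rows = 1 → strictly diagonally dominant (convergence guaranteed)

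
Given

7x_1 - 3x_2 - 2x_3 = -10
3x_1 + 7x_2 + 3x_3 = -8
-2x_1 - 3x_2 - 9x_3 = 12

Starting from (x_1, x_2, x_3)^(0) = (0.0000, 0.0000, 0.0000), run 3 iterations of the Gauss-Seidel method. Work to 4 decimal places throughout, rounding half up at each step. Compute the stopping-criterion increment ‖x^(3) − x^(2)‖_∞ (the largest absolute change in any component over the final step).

0.2163

Iteration 1:
  x_1 = (-10 - (-3)·0.0000 - (-2)·0.0000) / (7) = -1.4286
  x_2 = (-8 - (3)·-1.4286 - (3)·0.0000) / (7) = -0.5306
  x_3 = (12 - (-2)·-1.4286 - (-3)·-0.5306) / (-9) = -0.8390
Iteration 2:
  x_1 = (-10 - (-3)·-0.5306 - (-2)·-0.8390) / (7) = -1.8957
  x_2 = (-8 - (3)·-1.8957 - (3)·-0.8390) / (7) = 0.0292
  x_3 = (12 - (-2)·-1.8957 - (-3)·0.0292) / (-9) = -0.9218
Iteration 3:
  x_1 = (-10 - (-3)·0.0292 - (-2)·-0.9218) / (7) = -1.6794
  x_2 = (-8 - (3)·-1.6794 - (3)·-0.9218) / (7) = -0.0281
  x_3 = (12 - (-2)·-1.6794 - (-3)·-0.0281) / (-9) = -0.9508
Change: (0.2163, -0.0573, -0.0290) → max |·| = 0.2163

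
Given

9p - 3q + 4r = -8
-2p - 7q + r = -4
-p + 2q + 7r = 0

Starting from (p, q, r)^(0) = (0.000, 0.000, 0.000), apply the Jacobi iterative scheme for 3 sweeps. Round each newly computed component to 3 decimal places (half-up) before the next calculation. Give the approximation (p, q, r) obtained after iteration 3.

Iteration 1:
  p = (-8 - (-3)·0.000 - (4)·0.000) / (9) = -0.889
  q = (-4 - (-2)·0.000 - (1)·0.000) / (-7) = 0.571
  r = (0 - (-1)·0.000 - (2)·0.000) / (7) = 0.000
Iteration 2:
  p = (-8 - (-3)·0.571 - (4)·0.000) / (9) = -0.699
  q = (-4 - (-2)·-0.889 - (1)·0.000) / (-7) = 0.825
  r = (0 - (-1)·-0.889 - (2)·0.571) / (7) = -0.290
Iteration 3:
  p = (-8 - (-3)·0.825 - (4)·-0.290) / (9) = -0.485
  q = (-4 - (-2)·-0.699 - (1)·-0.290) / (-7) = 0.730
  r = (0 - (-1)·-0.699 - (2)·0.825) / (7) = -0.336

(-0.485, 0.730, -0.336)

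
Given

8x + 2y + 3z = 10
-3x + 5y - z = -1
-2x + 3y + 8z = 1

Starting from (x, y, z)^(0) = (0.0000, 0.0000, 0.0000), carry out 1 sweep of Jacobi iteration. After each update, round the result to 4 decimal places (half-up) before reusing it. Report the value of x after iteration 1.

Iteration 1:
  x = (10 - (2)·0.0000 - (3)·0.0000) / (8) = 1.2500
  y = (-1 - (-3)·0.0000 - (-1)·0.0000) / (5) = -0.2000
  z = (1 - (-2)·0.0000 - (3)·0.0000) / (8) = 0.1250

1.2500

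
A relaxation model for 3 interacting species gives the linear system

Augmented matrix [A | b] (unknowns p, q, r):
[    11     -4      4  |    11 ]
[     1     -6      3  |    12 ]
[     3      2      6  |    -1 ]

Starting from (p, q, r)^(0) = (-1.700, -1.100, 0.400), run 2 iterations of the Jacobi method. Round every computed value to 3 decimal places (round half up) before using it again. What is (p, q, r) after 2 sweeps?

Iteration 1:
  p = (11 - (-4)·-1.100 - (4)·0.400) / (11) = 0.455
  q = (12 - (1)·-1.700 - (3)·0.400) / (-6) = -2.083
  r = (-1 - (3)·-1.700 - (2)·-1.100) / (6) = 1.050
Iteration 2:
  p = (11 - (-4)·-2.083 - (4)·1.050) / (11) = -0.139
  q = (12 - (1)·0.455 - (3)·1.050) / (-6) = -1.399
  r = (-1 - (3)·0.455 - (2)·-2.083) / (6) = 0.300

(-0.139, -1.399, 0.300)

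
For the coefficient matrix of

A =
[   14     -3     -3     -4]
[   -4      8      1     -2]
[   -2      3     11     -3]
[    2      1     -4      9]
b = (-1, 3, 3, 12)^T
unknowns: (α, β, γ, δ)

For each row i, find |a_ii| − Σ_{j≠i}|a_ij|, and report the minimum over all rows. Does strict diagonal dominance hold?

1

row 1: |14| − (3+3+4) = 4
row 2: |8| − (4+1+2) = 1
row 3: |11| − (2+3+3) = 3
row 4: |9| − (2+1+4) = 2
minimum over rows = 1 → strictly diagonally dominant (convergence guaranteed)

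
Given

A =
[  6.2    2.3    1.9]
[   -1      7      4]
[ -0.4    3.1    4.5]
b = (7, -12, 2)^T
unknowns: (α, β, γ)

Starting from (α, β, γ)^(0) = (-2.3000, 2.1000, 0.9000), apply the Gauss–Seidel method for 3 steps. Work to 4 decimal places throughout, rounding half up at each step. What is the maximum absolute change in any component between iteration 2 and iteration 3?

Iteration 1:
  α = (7 - (2.3)·2.1000 - (1.9)·0.9000) / (6.2) = 0.0742
  β = (-12 - (-1)·0.0742 - (4)·0.9000) / (7) = -2.2180
  γ = (2 - (-0.4)·0.0742 - (3.1)·-2.2180) / (4.5) = 1.9790
Iteration 2:
  α = (7 - (2.3)·-2.2180 - (1.9)·1.9790) / (6.2) = 1.3454
  β = (-12 - (-1)·1.3454 - (4)·1.9790) / (7) = -2.6529
  γ = (2 - (-0.4)·1.3454 - (3.1)·-2.6529) / (4.5) = 2.3916
Iteration 3:
  α = (7 - (2.3)·-2.6529 - (1.9)·2.3916) / (6.2) = 1.3803
  β = (-12 - (-1)·1.3803 - (4)·2.3916) / (7) = -2.8837
  γ = (2 - (-0.4)·1.3803 - (3.1)·-2.8837) / (4.5) = 2.5537
Change: (0.0349, -0.2308, 0.1621) → max |·| = 0.2308

0.2308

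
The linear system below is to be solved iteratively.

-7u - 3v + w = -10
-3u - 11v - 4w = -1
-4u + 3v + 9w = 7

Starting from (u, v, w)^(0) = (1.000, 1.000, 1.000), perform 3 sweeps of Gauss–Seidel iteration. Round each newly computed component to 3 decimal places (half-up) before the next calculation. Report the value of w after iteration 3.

2.116

Iteration 1:
  u = (-10 - (-3)·1.000 - (1)·1.000) / (-7) = 1.143
  v = (-1 - (-3)·1.143 - (-4)·1.000) / (-11) = -0.584
  w = (7 - (-4)·1.143 - (3)·-0.584) / (9) = 1.480
Iteration 2:
  u = (-10 - (-3)·-0.584 - (1)·1.480) / (-7) = 1.890
  v = (-1 - (-3)·1.890 - (-4)·1.480) / (-11) = -0.963
  w = (7 - (-4)·1.890 - (3)·-0.963) / (9) = 1.939
Iteration 3:
  u = (-10 - (-3)·-0.963 - (1)·1.939) / (-7) = 2.118
  v = (-1 - (-3)·2.118 - (-4)·1.939) / (-11) = -1.192
  w = (7 - (-4)·2.118 - (3)·-1.192) / (9) = 2.116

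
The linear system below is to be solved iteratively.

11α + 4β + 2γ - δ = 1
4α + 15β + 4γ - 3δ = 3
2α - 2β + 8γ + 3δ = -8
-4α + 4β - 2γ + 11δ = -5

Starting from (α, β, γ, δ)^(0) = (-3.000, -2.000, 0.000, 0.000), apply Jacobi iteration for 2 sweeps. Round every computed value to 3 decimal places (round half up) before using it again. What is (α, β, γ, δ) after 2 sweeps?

Iteration 1:
  α = (1 - (4)·-2.000 - (2)·0.000 - (-1)·0.000) / (11) = 0.818
  β = (3 - (4)·-3.000 - (4)·0.000 - (-3)·0.000) / (15) = 1.000
  γ = (-8 - (2)·-3.000 - (-2)·-2.000 - (3)·0.000) / (8) = -0.750
  δ = (-5 - (-4)·-3.000 - (4)·-2.000 - (-2)·0.000) / (11) = -0.818
Iteration 2:
  α = (1 - (4)·1.000 - (2)·-0.750 - (-1)·-0.818) / (11) = -0.211
  β = (3 - (4)·0.818 - (4)·-0.750 - (-3)·-0.818) / (15) = 0.018
  γ = (-8 - (2)·0.818 - (-2)·1.000 - (3)·-0.818) / (8) = -0.648
  δ = (-5 - (-4)·0.818 - (4)·1.000 - (-2)·-0.750) / (11) = -0.657

(-0.211, 0.018, -0.648, -0.657)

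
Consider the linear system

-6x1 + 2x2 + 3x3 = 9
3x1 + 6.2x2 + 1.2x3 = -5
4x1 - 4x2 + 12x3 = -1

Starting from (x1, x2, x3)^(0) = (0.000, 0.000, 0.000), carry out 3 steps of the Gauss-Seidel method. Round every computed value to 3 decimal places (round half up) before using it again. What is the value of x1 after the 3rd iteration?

Iteration 1:
  x1 = (9 - (2)·0.000 - (3)·0.000) / (-6) = -1.500
  x2 = (-5 - (3)·-1.500 - (1.2)·0.000) / (6.2) = -0.081
  x3 = (-1 - (4)·-1.500 - (-4)·-0.081) / (12) = 0.390
Iteration 2:
  x1 = (9 - (2)·-0.081 - (3)·0.390) / (-6) = -1.332
  x2 = (-5 - (3)·-1.332 - (1.2)·0.390) / (6.2) = -0.237
  x3 = (-1 - (4)·-1.332 - (-4)·-0.237) / (12) = 0.282
Iteration 3:
  x1 = (9 - (2)·-0.237 - (3)·0.282) / (-6) = -1.438
  x2 = (-5 - (3)·-1.438 - (1.2)·0.282) / (6.2) = -0.165
  x3 = (-1 - (4)·-1.438 - (-4)·-0.165) / (12) = 0.341

-1.438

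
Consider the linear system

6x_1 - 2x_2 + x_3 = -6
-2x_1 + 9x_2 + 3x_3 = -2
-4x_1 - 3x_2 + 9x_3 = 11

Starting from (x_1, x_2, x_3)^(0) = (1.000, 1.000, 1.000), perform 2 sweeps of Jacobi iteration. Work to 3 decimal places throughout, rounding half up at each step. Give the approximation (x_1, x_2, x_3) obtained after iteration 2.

Iteration 1:
  x_1 = (-6 - (-2)·1.000 - (1)·1.000) / (6) = -0.833
  x_2 = (-2 - (-2)·1.000 - (3)·1.000) / (9) = -0.333
  x_3 = (11 - (-4)·1.000 - (-3)·1.000) / (9) = 2.000
Iteration 2:
  x_1 = (-6 - (-2)·-0.333 - (1)·2.000) / (6) = -1.444
  x_2 = (-2 - (-2)·-0.833 - (3)·2.000) / (9) = -1.074
  x_3 = (11 - (-4)·-0.833 - (-3)·-0.333) / (9) = 0.741

(-1.444, -1.074, 0.741)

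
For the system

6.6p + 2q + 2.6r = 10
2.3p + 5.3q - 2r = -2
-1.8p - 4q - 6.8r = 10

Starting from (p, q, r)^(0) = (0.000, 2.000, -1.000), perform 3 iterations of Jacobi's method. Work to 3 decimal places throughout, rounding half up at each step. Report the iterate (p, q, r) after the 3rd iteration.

(2.644, -2.104, -1.066)

Iteration 1:
  p = (10 - (2)·2.000 - (2.6)·-1.000) / (6.6) = 1.303
  q = (-2 - (2.3)·0.000 - (-2)·-1.000) / (5.3) = -0.755
  r = (10 - (-1.8)·0.000 - (-4)·2.000) / (-6.8) = -2.647
Iteration 2:
  p = (10 - (2)·-0.755 - (2.6)·-2.647) / (6.6) = 2.787
  q = (-2 - (2.3)·1.303 - (-2)·-2.647) / (5.3) = -1.942
  r = (10 - (-1.8)·1.303 - (-4)·-0.755) / (-6.8) = -1.371
Iteration 3:
  p = (10 - (2)·-1.942 - (2.6)·-1.371) / (6.6) = 2.644
  q = (-2 - (2.3)·2.787 - (-2)·-1.371) / (5.3) = -2.104
  r = (10 - (-1.8)·2.787 - (-4)·-1.942) / (-6.8) = -1.066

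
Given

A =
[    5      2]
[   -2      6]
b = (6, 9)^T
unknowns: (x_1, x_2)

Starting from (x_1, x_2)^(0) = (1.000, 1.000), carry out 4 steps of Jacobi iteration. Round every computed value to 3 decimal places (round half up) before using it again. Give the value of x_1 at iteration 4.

Iteration 1:
  x_1 = (6 - (2)·1.000) / (5) = 0.800
  x_2 = (9 - (-2)·1.000) / (6) = 1.833
Iteration 2:
  x_1 = (6 - (2)·1.833) / (5) = 0.467
  x_2 = (9 - (-2)·0.800) / (6) = 1.767
Iteration 3:
  x_1 = (6 - (2)·1.767) / (5) = 0.493
  x_2 = (9 - (-2)·0.467) / (6) = 1.656
Iteration 4:
  x_1 = (6 - (2)·1.656) / (5) = 0.538
  x_2 = (9 - (-2)·0.493) / (6) = 1.664

0.538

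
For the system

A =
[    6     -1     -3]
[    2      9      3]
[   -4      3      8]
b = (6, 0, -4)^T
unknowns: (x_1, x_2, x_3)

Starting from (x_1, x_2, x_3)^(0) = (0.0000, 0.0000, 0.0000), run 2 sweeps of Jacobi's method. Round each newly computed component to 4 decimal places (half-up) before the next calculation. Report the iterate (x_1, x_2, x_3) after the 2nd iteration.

Iteration 1:
  x_1 = (6 - (-1)·0.0000 - (-3)·0.0000) / (6) = 1.0000
  x_2 = (0 - (2)·0.0000 - (3)·0.0000) / (9) = 0.0000
  x_3 = (-4 - (-4)·0.0000 - (3)·0.0000) / (8) = -0.5000
Iteration 2:
  x_1 = (6 - (-1)·0.0000 - (-3)·-0.5000) / (6) = 0.7500
  x_2 = (0 - (2)·1.0000 - (3)·-0.5000) / (9) = -0.0556
  x_3 = (-4 - (-4)·1.0000 - (3)·0.0000) / (8) = 0.0000

(0.7500, -0.0556, 0.0000)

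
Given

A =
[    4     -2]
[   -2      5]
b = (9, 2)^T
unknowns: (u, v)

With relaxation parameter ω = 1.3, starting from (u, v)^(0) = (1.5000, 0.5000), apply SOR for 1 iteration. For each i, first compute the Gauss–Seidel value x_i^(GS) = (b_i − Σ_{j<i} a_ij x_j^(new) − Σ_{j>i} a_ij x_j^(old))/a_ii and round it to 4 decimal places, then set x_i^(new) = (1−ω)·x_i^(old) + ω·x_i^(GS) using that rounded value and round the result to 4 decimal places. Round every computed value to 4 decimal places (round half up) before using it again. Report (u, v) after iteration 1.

Iteration 1:
  u: GS value = (9 - (-2)·0.5000) / (4) = 2.5000;  u ← (1−ω)·1.5000 + ω·2.5000 = 2.8000
  v: GS value = (2 - (-2)·2.8000) / (5) = 1.5200;  v ← (1−ω)·0.5000 + ω·1.5200 = 1.8260

(2.8000, 1.8260)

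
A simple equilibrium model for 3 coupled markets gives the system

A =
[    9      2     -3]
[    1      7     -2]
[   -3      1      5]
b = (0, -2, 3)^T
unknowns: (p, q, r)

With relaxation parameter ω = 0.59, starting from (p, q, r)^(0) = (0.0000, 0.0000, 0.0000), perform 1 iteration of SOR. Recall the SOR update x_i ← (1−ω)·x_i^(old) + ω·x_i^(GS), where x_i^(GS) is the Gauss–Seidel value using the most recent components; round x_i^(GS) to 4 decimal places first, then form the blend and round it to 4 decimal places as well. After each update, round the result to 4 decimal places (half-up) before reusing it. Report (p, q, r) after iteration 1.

(0.0000, -0.1686, 0.3739)

Iteration 1:
  p: GS value = (0 - (2)·0.0000 - (-3)·0.0000) / (9) = 0.0000;  p ← (1−ω)·0.0000 + ω·0.0000 = 0.0000
  q: GS value = (-2 - (1)·0.0000 - (-2)·0.0000) / (7) = -0.2857;  q ← (1−ω)·0.0000 + ω·-0.2857 = -0.1686
  r: GS value = (3 - (-3)·0.0000 - (1)·-0.1686) / (5) = 0.6337;  r ← (1−ω)·0.0000 + ω·0.6337 = 0.3739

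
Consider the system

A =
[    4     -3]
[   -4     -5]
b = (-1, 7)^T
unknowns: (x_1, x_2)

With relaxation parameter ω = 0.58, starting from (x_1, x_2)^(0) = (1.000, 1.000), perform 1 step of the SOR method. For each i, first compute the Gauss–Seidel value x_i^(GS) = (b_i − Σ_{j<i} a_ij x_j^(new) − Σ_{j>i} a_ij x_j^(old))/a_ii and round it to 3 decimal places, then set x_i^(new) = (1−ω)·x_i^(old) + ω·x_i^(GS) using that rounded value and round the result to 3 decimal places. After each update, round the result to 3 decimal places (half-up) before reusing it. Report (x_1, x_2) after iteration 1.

(0.710, -0.721)

Iteration 1:
  x_1: GS value = (-1 - (-3)·1.000) / (4) = 0.500;  x_1 ← (1−ω)·1.000 + ω·0.500 = 0.710
  x_2: GS value = (7 - (-4)·0.710) / (-5) = -1.968;  x_2 ← (1−ω)·1.000 + ω·-1.968 = -0.721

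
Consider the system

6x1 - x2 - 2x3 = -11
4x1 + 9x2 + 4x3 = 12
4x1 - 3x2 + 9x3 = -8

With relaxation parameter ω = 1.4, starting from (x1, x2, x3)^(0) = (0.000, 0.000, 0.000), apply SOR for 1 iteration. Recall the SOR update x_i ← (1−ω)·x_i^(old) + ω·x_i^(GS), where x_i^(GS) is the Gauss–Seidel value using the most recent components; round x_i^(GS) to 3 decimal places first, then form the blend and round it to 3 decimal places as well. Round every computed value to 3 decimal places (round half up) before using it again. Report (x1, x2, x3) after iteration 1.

(-2.566, 3.464, 1.968)

Iteration 1:
  x1: GS value = (-11 - (-1)·0.000 - (-2)·0.000) / (6) = -1.833;  x1 ← (1−ω)·0.000 + ω·-1.833 = -2.566
  x2: GS value = (12 - (4)·-2.566 - (4)·0.000) / (9) = 2.474;  x2 ← (1−ω)·0.000 + ω·2.474 = 3.464
  x3: GS value = (-8 - (4)·-2.566 - (-3)·3.464) / (9) = 1.406;  x3 ← (1−ω)·0.000 + ω·1.406 = 1.968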